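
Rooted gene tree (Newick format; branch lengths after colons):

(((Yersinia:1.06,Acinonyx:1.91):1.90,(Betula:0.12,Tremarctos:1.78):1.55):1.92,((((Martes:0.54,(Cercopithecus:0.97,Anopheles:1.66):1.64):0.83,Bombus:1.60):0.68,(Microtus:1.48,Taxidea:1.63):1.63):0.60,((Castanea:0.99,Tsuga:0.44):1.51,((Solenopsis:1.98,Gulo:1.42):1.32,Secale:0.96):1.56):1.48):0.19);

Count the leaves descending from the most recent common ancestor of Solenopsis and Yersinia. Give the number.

The MRCA of Solenopsis and Yersinia is the root, so the clade is the entire tree.
That clade contains 15 terminal taxa: Acinonyx, Anopheles, Betula, Bombus, Castanea, Cercopithecus, Gulo, Martes, Microtus, Secale, Solenopsis, Taxidea, Tremarctos, Tsuga, Yersinia.

15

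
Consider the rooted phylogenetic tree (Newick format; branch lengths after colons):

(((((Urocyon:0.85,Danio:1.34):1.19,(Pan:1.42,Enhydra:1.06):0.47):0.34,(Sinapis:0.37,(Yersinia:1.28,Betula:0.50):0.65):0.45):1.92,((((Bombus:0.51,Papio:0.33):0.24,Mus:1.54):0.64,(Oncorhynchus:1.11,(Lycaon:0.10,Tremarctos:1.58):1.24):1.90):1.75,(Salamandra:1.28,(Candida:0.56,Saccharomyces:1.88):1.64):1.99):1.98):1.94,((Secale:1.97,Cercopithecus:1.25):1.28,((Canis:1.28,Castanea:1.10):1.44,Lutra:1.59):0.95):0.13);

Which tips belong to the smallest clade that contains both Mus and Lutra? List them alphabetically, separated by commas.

Betula, Bombus, Candida, Canis, Castanea, Cercopithecus, Danio, Enhydra, Lutra, Lycaon, Mus, Oncorhynchus, Pan, Papio, Saccharomyces, Salamandra, Secale, Sinapis, Tremarctos, Urocyon, Yersinia

Tracing Mus: it sits inside ((Bombus,Papio),Mus).
Tracing Lutra: it sits inside ((Canis,Castanea),Lutra).
The smallest clade enclosing both is the whole tree (their MRCA is the root), so the answer is all 21 tips in alphabetical order.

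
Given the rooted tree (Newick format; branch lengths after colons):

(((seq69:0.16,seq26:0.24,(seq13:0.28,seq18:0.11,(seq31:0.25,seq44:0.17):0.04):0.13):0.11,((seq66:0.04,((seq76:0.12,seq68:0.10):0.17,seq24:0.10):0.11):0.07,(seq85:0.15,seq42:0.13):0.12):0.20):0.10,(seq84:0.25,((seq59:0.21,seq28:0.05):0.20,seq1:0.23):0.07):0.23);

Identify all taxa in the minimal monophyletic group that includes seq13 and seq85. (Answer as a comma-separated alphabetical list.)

seq13, seq18, seq24, seq26, seq31, seq42, seq44, seq66, seq68, seq69, seq76, seq85

Tracing seq13: it sits inside (seq13,seq18,(seq31,seq44)).
Tracing seq85: it sits inside (seq85,seq42).
The smallest clade enclosing both is ((seq69,seq26,(seq13,seq18,(seq31,seq44))),((seq66,((seq76,seq68),seq24)),(seq85,seq42))); the answer is its 12 terminal taxa in alphabetical order.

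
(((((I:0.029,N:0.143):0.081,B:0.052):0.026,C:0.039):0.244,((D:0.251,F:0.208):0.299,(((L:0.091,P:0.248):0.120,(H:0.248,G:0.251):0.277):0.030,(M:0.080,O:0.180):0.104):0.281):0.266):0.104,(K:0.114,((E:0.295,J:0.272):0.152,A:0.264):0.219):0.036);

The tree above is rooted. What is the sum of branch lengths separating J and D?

1.599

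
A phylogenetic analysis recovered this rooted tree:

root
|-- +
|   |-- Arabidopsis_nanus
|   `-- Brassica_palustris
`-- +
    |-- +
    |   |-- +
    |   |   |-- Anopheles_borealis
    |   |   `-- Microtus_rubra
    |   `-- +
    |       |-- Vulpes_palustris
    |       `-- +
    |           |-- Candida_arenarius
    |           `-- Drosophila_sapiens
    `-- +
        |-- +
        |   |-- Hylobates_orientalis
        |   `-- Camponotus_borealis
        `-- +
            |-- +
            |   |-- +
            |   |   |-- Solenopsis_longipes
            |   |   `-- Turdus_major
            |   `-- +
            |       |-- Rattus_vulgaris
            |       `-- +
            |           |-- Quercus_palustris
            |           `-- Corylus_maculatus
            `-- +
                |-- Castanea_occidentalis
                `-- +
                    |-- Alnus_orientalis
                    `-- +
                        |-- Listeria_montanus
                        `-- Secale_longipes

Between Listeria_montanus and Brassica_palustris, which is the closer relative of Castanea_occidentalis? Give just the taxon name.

Listeria_montanus

The MRCA of Castanea_occidentalis and Listeria_montanus subtends (Castanea_occidentalis,(Alnus_orientalis,(Listeria_montanus,Secale_longipes))) (4 taxa).
The MRCA of Castanea_occidentalis and Brassica_palustris is the root, subtending the entire tree (18 taxa).
The first is nested inside the second, so Castanea_occidentalis shares a more recent common ancestor with Listeria_montanus.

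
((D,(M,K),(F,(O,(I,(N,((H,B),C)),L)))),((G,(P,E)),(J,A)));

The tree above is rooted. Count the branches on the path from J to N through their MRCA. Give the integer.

The MRCA of J and N is the root of the tree.
From J up to that node: 3 branches. From N up to the same node: 6 branches. Total: 3 + 6 = 9.

9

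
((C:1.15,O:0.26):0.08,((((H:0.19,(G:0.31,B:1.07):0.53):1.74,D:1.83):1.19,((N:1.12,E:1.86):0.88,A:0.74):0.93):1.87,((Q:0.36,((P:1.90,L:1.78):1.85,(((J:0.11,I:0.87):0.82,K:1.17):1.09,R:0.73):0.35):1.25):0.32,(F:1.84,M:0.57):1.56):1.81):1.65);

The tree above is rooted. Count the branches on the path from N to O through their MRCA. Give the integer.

The MRCA of N and O is the root of the tree.
From N up to that node: 5 branches. From O up to the same node: 2 branches. Total: 5 + 2 = 7.

7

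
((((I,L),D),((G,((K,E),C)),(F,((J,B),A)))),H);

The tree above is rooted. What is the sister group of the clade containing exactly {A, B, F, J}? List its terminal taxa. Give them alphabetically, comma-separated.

The clade containing exactly {A, B, F, J} attaches to the tree at the node subtending ((G,((K,E),C)),(F,((J,B),A))).
The other lineage descending from that same node — the sister group — is (G,((K,E),C)); its 4 tips in alphabetical order are the answer.

C, E, G, K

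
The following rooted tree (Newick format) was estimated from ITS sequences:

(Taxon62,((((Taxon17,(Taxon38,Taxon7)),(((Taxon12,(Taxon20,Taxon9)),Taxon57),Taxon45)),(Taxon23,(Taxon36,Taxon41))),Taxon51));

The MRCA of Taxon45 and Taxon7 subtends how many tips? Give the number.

The MRCA of Taxon45 and Taxon7 is the node subtending ((Taxon17,(Taxon38,Taxon7)),(((Taxon12,(Taxon20,Taxon9)),Taxon57),Taxon45)).
That clade contains 8 terminal taxa: Taxon12, Taxon17, Taxon20, Taxon38, Taxon45, Taxon57, Taxon7, Taxon9.

8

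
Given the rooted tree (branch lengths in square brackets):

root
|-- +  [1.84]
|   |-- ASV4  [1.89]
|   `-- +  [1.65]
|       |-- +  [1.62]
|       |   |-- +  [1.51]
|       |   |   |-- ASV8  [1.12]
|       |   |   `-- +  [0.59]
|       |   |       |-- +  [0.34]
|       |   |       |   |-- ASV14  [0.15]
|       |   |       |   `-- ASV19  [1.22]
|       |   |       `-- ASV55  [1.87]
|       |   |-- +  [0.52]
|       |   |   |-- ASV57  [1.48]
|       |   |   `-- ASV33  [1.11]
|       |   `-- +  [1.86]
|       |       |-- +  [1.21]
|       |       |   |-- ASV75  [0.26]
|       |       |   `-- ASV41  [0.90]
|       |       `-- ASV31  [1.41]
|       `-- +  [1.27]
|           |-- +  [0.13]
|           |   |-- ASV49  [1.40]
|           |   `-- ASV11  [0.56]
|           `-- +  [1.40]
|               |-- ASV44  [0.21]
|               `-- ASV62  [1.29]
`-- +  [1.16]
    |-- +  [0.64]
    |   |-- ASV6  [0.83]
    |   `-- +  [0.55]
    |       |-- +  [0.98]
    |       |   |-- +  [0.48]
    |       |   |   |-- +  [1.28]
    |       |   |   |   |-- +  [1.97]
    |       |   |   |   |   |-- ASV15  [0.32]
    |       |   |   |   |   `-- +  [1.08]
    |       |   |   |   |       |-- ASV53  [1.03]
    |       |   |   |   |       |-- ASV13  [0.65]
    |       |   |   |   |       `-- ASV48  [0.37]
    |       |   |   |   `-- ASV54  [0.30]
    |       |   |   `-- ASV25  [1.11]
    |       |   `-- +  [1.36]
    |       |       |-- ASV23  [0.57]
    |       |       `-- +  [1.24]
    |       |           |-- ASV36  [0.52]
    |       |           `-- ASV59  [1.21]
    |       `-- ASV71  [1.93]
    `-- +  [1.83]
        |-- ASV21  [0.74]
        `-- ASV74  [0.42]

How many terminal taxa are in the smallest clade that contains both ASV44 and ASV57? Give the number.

The MRCA of ASV44 and ASV57 is the node subtending (((ASV8,((ASV14,ASV19),ASV55)),(ASV57,ASV33),((ASV75,ASV41),ASV31)),((ASV49,ASV11),(ASV44,ASV62))).
That clade contains 13 terminal taxa: ASV11, ASV14, ASV19, ASV31, ASV33, ASV41, ASV44, ASV49, ASV55, ASV57, ASV62, ASV75, ASV8.

13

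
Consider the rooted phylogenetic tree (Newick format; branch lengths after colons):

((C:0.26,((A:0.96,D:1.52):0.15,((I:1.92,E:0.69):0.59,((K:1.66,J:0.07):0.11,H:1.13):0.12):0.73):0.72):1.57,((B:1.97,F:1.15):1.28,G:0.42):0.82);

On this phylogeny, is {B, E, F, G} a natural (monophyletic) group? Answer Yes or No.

No

The MRCA of the listed taxa is the root, so the smallest clade containing them is the whole tree.
That clade also contains A, C, D, H, I, J, K, which are not in the proposed group, so the group is not monophyletic.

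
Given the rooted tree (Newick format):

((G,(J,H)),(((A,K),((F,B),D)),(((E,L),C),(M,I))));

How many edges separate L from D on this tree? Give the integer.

The MRCA of L and D is the node subtending (((A,K),((F,B),D)),(((E,L),C),(M,I))).
From L up to that node: 4 branches. From D up to the same node: 3 branches. Total: 4 + 3 = 7.

7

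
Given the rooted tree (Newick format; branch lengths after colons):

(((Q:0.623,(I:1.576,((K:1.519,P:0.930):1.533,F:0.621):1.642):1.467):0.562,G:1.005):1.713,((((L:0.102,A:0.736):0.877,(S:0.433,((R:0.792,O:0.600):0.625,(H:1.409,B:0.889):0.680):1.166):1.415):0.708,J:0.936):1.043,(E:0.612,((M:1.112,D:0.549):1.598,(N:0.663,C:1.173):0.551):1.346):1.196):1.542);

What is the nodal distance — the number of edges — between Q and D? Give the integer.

The MRCA of Q and D is the root of the tree.
From Q up to that node: 3 branches. From D up to the same node: 5 branches. Total: 3 + 5 = 8.

8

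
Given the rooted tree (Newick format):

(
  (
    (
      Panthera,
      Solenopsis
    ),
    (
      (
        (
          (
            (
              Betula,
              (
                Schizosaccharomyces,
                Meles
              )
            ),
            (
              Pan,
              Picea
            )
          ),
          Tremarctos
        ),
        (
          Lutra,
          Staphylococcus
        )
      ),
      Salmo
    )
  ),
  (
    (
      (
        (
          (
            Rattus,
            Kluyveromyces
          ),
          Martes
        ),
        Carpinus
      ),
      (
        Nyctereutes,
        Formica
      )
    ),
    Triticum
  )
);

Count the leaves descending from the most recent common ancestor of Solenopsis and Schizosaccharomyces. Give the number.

The MRCA of Solenopsis and Schizosaccharomyces is the node subtending ((Panthera,Solenopsis),(((((Betula,(Schizosaccharomyces,Meles)),(Pan,Picea)),Tremarctos),(Lutra,Staphylococcus)),Salmo)).
That clade contains 11 terminal taxa: Betula, Lutra, Meles, Pan, Panthera, Picea, Salmo, Schizosaccharomyces, Solenopsis, Staphylococcus, Tremarctos.

11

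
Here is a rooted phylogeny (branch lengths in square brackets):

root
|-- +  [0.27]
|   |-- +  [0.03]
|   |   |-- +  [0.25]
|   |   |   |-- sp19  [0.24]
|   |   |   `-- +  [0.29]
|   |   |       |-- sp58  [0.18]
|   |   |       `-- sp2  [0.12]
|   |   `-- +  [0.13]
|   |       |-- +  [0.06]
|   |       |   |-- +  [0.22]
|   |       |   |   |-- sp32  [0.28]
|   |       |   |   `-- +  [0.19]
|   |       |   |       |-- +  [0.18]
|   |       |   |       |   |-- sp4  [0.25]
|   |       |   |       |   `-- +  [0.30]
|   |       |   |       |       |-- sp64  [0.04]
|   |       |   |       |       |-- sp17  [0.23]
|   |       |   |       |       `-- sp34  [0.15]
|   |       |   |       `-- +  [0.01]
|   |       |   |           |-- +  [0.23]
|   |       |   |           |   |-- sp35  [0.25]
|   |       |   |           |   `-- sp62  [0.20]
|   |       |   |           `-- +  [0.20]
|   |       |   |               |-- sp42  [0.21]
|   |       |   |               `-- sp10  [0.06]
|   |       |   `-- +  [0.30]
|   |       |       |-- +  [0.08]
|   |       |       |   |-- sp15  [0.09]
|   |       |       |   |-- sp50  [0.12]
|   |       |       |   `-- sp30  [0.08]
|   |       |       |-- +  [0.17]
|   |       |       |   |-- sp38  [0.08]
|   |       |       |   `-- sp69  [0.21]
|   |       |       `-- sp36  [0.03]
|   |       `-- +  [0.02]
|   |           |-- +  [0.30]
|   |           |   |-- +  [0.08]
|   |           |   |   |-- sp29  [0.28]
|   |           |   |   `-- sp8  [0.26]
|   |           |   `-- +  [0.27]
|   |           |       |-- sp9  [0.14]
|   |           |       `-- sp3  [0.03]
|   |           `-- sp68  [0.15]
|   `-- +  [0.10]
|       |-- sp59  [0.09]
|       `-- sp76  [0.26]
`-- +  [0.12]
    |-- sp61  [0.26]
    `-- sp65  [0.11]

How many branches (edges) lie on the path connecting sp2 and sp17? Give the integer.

The MRCA of sp2 and sp17 is the node subtending ((sp19,(sp58,sp2)),(((sp32,((sp4,(sp64,sp17,sp34)),((sp35,sp62),(sp42,sp10)))),((sp15,sp50,sp30),(sp38,sp69),sp36)),(((sp29,sp8),(sp9,sp3)),sp68))).
From sp2 up to that node: 3 branches. From sp17 up to the same node: 7 branches. Total: 3 + 7 = 10.

10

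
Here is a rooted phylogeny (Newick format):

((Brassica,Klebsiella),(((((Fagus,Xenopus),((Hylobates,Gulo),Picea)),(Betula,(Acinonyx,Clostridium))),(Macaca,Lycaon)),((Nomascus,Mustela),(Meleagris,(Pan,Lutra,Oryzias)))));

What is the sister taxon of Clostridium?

Acinonyx

Clostridium attaches to the tree at the node subtending (Acinonyx,Clostridium).
The other lineage descending from that same node — the sister group — is the single tip Acinonyx.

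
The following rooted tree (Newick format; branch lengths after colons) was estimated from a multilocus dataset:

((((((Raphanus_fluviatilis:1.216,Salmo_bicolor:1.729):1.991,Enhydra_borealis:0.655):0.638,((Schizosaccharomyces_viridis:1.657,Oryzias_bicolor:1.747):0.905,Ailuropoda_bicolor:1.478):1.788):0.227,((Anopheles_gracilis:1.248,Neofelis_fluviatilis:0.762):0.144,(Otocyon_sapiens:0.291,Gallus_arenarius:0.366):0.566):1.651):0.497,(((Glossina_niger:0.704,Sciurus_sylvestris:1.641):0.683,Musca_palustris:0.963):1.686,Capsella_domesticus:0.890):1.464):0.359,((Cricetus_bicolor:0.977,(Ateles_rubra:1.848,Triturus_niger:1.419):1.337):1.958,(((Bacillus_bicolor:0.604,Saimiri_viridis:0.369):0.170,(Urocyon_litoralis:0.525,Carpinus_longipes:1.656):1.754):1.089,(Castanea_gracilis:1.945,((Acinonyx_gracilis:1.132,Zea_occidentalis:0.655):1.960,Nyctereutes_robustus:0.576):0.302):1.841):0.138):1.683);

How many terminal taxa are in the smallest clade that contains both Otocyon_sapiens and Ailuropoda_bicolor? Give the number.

10

The MRCA of Otocyon_sapiens and Ailuropoda_bicolor is the node subtending ((((Raphanus_fluviatilis,Salmo_bicolor),Enhydra_borealis),((Schizosaccharomyces_viridis,Oryzias_bicolor),Ailuropoda_bicolor)),((Anopheles_gracilis,Neofelis_fluviatilis),(Otocyon_sapiens,Gallus_arenarius))).
That clade contains 10 terminal taxa: Ailuropoda_bicolor, Anopheles_gracilis, Enhydra_borealis, Gallus_arenarius, Neofelis_fluviatilis, Oryzias_bicolor, Otocyon_sapiens, Raphanus_fluviatilis, Salmo_bicolor, Schizosaccharomyces_viridis.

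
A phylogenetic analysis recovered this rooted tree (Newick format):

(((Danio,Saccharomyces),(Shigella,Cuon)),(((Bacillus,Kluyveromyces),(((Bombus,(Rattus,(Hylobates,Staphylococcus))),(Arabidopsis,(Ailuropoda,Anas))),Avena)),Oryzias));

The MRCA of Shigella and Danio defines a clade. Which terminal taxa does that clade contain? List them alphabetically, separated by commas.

Cuon, Danio, Saccharomyces, Shigella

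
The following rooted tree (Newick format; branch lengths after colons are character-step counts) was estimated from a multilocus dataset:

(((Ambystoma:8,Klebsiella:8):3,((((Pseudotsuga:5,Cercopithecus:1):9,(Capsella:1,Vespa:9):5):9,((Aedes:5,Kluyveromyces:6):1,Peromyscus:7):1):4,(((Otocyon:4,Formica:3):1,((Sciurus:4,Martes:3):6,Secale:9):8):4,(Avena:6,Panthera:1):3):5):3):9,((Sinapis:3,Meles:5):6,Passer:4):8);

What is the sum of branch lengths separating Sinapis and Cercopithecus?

The path runs Sinapis → … → MRCA → … → Cercopithecus; the MRCA is the root of the tree.
Branch lengths along that path: 3 + 6 + 8 + 9 + 3 + 4 + 9 + 9 + 1 = 52.

52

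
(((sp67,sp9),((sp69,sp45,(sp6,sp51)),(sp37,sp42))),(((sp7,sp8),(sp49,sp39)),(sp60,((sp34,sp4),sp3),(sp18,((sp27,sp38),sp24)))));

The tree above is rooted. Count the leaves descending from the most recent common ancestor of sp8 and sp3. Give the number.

12

The MRCA of sp8 and sp3 is the node subtending (((sp7,sp8),(sp49,sp39)),(sp60,((sp34,sp4),sp3),(sp18,((sp27,sp38),sp24)))).
That clade contains 12 terminal taxa: sp18, sp24, sp27, sp3, sp34, sp38, sp39, sp4, sp49, sp60, sp7, sp8.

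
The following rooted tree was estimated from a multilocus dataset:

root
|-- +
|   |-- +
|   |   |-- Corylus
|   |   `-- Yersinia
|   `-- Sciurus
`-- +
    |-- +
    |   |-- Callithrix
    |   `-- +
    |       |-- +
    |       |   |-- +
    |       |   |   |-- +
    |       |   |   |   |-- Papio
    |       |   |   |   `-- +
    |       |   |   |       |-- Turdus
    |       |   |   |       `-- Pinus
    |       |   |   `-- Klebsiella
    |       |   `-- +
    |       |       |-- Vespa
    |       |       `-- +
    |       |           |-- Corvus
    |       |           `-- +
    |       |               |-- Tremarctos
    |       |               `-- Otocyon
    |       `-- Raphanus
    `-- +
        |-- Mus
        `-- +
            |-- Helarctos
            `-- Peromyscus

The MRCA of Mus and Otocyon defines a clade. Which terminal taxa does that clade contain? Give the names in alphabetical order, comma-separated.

Callithrix, Corvus, Helarctos, Klebsiella, Mus, Otocyon, Papio, Peromyscus, Pinus, Raphanus, Tremarctos, Turdus, Vespa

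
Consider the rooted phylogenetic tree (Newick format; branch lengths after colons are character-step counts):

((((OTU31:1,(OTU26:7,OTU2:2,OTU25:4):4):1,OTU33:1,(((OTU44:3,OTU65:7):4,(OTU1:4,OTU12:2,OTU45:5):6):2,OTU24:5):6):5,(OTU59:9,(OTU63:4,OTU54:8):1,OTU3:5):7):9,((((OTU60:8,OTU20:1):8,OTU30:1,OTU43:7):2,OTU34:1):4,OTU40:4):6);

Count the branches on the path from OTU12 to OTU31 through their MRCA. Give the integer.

The MRCA of OTU12 and OTU31 is the node subtending ((OTU31,(OTU26,OTU2,OTU25)),OTU33,(((OTU44,OTU65),(OTU1,OTU12,OTU45)),OTU24)).
From OTU12 up to that node: 4 branches. From OTU31 up to the same node: 2 branches. Total: 4 + 2 = 6.

6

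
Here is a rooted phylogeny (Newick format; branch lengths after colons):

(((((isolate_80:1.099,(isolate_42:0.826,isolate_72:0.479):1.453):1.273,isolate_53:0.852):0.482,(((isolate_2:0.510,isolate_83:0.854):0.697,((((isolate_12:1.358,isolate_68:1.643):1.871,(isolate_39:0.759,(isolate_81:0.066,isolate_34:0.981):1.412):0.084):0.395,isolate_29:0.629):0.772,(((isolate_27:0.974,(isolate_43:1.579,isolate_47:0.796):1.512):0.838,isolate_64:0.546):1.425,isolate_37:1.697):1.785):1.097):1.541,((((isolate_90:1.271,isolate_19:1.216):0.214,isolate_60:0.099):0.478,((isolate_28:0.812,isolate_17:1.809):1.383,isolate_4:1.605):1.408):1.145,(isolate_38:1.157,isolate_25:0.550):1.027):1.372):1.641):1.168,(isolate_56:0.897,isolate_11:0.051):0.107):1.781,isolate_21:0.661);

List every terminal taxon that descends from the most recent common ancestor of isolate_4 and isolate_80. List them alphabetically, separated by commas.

Tracing isolate_4: it sits inside ((isolate_28,isolate_17),isolate_4).
Tracing isolate_80: it sits inside (isolate_80,(isolate_42,isolate_72)).
The smallest clade enclosing both is (((isolate_80,(isolate_42,isolate_72)),isolate_53),(((isolate_2,isolate_83),((((isolate_12,isolate_68),(isolate_39,(isolate_81,isolate_34))),isolate_29),(((isolate_27,(isolate_43,isolate_47)),isolate_64),isolate_37))),((((isolate_90,isolate_19),isolate_60),((isolate_28,isolate_17),isolate_4)),(isolate_38,isolate_25)))); the answer is its 25 terminal taxa in alphabetical order.

isolate_12, isolate_17, isolate_19, isolate_2, isolate_25, isolate_27, isolate_28, isolate_29, isolate_34, isolate_37, isolate_38, isolate_39, isolate_4, isolate_42, isolate_43, isolate_47, isolate_53, isolate_60, isolate_64, isolate_68, isolate_72, isolate_80, isolate_81, isolate_83, isolate_90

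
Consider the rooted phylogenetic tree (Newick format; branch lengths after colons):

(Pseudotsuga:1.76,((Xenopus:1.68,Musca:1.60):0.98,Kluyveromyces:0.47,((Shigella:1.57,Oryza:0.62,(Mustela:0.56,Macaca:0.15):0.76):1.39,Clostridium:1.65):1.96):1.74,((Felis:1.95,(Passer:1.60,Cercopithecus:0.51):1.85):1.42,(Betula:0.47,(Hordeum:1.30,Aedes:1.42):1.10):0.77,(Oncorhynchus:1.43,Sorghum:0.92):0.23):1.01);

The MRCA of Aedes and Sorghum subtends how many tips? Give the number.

8

The MRCA of Aedes and Sorghum is the node subtending ((Felis,(Passer,Cercopithecus)),(Betula,(Hordeum,Aedes)),(Oncorhynchus,Sorghum)).
That clade contains 8 terminal taxa: Aedes, Betula, Cercopithecus, Felis, Hordeum, Oncorhynchus, Passer, Sorghum.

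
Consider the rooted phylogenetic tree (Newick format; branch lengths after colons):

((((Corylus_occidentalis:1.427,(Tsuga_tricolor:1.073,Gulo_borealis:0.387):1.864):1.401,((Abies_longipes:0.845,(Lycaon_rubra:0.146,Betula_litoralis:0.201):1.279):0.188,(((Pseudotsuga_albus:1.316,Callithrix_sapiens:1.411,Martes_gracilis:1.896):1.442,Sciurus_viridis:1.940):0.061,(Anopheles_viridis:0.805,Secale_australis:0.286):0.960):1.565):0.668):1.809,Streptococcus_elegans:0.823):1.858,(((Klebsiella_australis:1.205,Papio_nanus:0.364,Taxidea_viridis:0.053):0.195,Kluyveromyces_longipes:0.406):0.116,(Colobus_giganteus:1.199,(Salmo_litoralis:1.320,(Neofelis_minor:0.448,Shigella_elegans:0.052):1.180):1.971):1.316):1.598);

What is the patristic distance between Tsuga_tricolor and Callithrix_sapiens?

The path runs Tsuga_tricolor → … → MRCA → … → Callithrix_sapiens; the MRCA is the node subtending ((Corylus_occidentalis,(Tsuga_tricolor,Gulo_borealis)),((Abies_longipes,(Lycaon_rubra,Betula_litoralis)),(((Pseudotsuga_albus,Callithrix_sapiens,Martes_gracilis),Sciurus_viridis),(Anopheles_viridis,Secale_australis)))).
Branch lengths along that path: 1.073 + 1.864 + 1.401 + 0.668 + 1.565 + 0.061 + 1.442 + 1.411 = 9.485.

9.485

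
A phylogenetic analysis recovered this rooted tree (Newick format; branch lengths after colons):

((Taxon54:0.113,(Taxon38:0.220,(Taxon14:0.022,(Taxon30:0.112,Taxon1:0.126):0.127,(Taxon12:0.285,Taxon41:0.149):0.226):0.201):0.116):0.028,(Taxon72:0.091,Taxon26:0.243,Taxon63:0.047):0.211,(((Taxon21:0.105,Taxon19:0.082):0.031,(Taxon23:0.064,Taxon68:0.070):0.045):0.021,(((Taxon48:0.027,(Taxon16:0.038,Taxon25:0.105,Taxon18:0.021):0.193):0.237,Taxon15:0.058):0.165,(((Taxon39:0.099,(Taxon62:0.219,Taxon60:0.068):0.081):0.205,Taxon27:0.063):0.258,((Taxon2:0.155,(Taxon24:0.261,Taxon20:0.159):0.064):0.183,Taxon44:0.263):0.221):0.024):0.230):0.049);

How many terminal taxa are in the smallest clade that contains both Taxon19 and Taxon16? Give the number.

17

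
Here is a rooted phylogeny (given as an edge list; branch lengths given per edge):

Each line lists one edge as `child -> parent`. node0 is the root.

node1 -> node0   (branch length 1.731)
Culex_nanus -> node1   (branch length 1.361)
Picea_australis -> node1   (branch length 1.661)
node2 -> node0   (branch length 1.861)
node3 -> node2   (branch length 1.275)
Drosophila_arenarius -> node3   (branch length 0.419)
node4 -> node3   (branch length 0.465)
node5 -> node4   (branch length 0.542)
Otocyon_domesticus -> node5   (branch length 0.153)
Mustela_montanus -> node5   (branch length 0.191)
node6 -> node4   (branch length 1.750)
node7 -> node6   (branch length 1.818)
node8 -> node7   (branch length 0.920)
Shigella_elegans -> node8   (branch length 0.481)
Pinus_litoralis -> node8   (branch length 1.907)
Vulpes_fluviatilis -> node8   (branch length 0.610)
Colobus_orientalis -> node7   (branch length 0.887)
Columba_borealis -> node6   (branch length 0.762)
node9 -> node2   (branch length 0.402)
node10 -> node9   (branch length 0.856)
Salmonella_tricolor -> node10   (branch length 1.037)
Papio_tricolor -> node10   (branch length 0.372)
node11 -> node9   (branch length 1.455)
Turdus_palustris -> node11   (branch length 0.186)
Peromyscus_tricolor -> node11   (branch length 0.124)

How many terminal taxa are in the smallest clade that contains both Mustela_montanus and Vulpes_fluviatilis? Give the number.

7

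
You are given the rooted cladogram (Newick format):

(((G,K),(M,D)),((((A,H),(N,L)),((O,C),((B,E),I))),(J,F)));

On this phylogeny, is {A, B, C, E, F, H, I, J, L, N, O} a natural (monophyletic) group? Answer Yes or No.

The most recent common ancestor of these taxa subtends ((((A,H),(N,L)),((O,C),((B,E),I))),(J,F)).
That clade has exactly 11 tips — every listed taxon and nothing else — so the group is monophyletic.

Yes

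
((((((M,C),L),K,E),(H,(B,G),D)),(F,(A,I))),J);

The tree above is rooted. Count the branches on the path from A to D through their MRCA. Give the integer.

6

The MRCA of A and D is the node subtending (((((M,C),L),K,E),(H,(B,G),D)),(F,(A,I))).
From A up to that node: 3 branches. From D up to the same node: 3 branches. Total: 3 + 3 = 6.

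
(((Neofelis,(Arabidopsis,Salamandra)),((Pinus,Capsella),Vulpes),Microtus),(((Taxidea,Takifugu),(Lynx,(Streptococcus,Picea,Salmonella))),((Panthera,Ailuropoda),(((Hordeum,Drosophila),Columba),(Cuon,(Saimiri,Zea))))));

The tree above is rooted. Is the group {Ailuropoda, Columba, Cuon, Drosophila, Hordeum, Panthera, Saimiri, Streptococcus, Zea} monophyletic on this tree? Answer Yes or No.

The MRCA of the listed taxa subtends (((Taxidea,Takifugu),(Lynx,(Streptococcus,Picea,Salmonella))),((Panthera,Ailuropoda),(((Hordeum,Drosophila),Columba),(Cuon,(Saimiri,Zea))))).
That clade also contains Lynx, Picea, Salmonella, Takifugu, Taxidea, which are not in the proposed group, so the group is not monophyletic.

No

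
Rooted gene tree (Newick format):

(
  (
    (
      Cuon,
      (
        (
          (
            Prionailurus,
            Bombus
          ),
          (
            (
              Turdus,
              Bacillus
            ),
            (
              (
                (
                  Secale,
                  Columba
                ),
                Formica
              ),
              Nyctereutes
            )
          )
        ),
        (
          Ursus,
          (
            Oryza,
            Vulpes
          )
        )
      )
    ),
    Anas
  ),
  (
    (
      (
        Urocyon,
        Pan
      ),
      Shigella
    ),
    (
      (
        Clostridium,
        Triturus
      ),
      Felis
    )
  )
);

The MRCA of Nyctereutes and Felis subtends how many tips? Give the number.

19

The MRCA of Nyctereutes and Felis is the root, so the clade is the entire tree.
That clade contains 19 terminal taxa: Anas, Bacillus, Bombus, Clostridium, Columba, Cuon, Felis, Formica, Nyctereutes, Oryza, Pan, Prionailurus, Secale, Shigella, Triturus, Turdus, Urocyon, Ursus, Vulpes.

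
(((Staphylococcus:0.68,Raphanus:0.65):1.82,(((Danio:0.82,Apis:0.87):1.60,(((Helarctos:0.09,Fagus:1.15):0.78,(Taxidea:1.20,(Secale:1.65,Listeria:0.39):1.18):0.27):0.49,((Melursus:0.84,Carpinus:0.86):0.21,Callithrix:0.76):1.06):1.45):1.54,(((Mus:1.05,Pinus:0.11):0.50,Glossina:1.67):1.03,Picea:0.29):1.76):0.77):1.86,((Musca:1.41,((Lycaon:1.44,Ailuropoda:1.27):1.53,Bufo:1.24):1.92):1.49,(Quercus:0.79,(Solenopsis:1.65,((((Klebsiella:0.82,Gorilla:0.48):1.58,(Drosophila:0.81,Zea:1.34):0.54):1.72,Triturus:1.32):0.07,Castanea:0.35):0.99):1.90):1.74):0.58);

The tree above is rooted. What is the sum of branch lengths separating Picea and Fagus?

7.46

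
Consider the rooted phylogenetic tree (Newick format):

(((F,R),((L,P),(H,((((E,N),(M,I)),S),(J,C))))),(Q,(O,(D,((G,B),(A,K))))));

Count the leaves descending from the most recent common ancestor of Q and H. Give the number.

19

The MRCA of Q and H is the root, so the clade is the entire tree.
That clade contains 19 terminal taxa: A, B, C, D, E, F, G, H, I, J, K, L, M, N, O, P, Q, R, S.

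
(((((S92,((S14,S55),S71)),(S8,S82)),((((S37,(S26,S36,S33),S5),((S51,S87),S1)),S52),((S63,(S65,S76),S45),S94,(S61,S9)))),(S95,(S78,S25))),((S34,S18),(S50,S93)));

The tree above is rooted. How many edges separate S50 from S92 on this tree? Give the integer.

8

The MRCA of S50 and S92 is the root of the tree.
From S50 up to that node: 3 branches. From S92 up to the same node: 5 branches. Total: 3 + 5 = 8.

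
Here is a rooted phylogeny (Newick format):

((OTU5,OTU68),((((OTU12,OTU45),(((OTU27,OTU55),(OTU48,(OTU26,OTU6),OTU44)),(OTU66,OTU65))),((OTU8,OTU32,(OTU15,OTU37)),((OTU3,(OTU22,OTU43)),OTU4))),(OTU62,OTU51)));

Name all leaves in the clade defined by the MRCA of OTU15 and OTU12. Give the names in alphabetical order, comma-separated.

OTU12, OTU15, OTU22, OTU26, OTU27, OTU3, OTU32, OTU37, OTU4, OTU43, OTU44, OTU45, OTU48, OTU55, OTU6, OTU65, OTU66, OTU8

Tracing OTU15: it sits inside (OTU15,OTU37).
Tracing OTU12: it sits inside (OTU12,OTU45).
The smallest clade enclosing both is (((OTU12,OTU45),(((OTU27,OTU55),(OTU48,(OTU26,OTU6),OTU44)),(OTU66,OTU65))),((OTU8,OTU32,(OTU15,OTU37)),((OTU3,(OTU22,OTU43)),OTU4))); the answer is its 18 terminal taxa in alphabetical order.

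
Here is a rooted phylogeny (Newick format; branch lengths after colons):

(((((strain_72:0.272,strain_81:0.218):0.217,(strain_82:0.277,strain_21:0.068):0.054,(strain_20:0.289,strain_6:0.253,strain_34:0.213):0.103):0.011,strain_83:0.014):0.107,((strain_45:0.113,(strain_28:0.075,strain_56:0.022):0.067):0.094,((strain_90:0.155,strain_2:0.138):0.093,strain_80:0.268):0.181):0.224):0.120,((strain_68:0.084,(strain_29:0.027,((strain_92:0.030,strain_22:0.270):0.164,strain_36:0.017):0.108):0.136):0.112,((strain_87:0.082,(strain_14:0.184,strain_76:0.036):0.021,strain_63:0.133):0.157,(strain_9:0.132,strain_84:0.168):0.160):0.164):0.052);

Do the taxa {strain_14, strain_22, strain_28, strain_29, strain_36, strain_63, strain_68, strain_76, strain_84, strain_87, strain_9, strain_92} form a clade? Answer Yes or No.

The MRCA of the listed taxa is the root, so the smallest clade containing them is the whole tree.
That clade also contains strain_2, strain_20, strain_21, strain_34, strain_45, strain_56, strain_6, strain_72, strain_80, strain_81, strain_82, strain_83, strain_90, which are not in the proposed group, so the group is not monophyletic.

No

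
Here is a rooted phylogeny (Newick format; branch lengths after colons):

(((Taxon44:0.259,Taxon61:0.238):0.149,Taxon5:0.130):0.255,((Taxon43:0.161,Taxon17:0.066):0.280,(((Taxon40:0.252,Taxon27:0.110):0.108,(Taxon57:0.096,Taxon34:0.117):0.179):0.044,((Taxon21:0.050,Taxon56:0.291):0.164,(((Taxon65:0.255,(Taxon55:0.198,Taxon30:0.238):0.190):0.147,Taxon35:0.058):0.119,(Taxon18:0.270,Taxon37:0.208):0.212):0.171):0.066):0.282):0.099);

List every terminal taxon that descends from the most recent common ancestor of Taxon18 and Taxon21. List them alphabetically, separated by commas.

Taxon18, Taxon21, Taxon30, Taxon35, Taxon37, Taxon55, Taxon56, Taxon65

Tracing Taxon18: it sits inside (Taxon18,Taxon37).
Tracing Taxon21: it sits inside (Taxon21,Taxon56).
The smallest clade enclosing both is ((Taxon21,Taxon56),(((Taxon65,(Taxon55,Taxon30)),Taxon35),(Taxon18,Taxon37))); the answer is its 8 terminal taxa in alphabetical order.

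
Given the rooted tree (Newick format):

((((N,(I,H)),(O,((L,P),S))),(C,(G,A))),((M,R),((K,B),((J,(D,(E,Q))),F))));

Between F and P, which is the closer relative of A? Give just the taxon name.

P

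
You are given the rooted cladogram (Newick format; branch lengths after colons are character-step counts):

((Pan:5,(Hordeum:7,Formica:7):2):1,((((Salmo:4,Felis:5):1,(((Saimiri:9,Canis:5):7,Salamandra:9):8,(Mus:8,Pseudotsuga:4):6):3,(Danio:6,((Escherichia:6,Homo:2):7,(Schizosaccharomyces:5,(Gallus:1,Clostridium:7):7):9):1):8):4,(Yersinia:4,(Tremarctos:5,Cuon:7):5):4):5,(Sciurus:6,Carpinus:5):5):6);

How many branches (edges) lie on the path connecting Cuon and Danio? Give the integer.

The MRCA of Cuon and Danio is the node subtending (((Salmo,Felis),(((Saimiri,Canis),Salamandra),(Mus,Pseudotsuga)),(Danio,((Escherichia,Homo),(Schizosaccharomyces,(Gallus,Clostridium))))),(Yersinia,(Tremarctos,Cuon))).
From Cuon up to that node: 3 branches. From Danio up to the same node: 3 branches. Total: 3 + 3 = 6.

6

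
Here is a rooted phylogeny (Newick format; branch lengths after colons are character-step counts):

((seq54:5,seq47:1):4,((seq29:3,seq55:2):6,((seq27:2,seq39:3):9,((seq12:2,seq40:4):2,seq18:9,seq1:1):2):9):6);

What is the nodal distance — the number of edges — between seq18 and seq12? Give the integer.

The MRCA of seq18 and seq12 is the node subtending ((seq12,seq40),seq18,seq1).
From seq18 up to that node: 1 branch. From seq12 up to the same node: 2 branches. Total: 1 + 2 = 3.

3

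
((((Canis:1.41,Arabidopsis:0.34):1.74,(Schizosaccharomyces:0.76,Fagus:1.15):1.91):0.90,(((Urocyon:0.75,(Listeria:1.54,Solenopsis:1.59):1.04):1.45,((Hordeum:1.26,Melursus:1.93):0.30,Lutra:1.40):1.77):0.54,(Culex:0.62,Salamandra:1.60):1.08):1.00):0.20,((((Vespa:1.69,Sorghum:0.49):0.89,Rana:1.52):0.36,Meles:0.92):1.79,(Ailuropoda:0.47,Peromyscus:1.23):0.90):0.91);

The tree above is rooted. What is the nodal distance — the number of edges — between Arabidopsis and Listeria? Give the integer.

The MRCA of Arabidopsis and Listeria is the node subtending (((Canis,Arabidopsis),(Schizosaccharomyces,Fagus)),(((Urocyon,(Listeria,Solenopsis)),((Hordeum,Melursus),Lutra)),(Culex,Salamandra))).
From Arabidopsis up to that node: 3 branches. From Listeria up to the same node: 5 branches. Total: 3 + 5 = 8.

8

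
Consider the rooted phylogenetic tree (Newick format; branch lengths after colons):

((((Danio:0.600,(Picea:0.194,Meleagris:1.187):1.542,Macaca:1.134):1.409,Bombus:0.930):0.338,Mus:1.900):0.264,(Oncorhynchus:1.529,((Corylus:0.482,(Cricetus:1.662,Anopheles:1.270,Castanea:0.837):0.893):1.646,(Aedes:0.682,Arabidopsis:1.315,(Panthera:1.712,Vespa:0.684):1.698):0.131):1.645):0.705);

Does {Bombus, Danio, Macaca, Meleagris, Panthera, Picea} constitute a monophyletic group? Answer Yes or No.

The MRCA of the listed taxa is the root, so the smallest clade containing them is the whole tree.
That clade also contains Aedes, Anopheles, Arabidopsis, Castanea, Corylus, Cricetus, Mus, Oncorhynchus, Vespa, which are not in the proposed group, so the group is not monophyletic.

No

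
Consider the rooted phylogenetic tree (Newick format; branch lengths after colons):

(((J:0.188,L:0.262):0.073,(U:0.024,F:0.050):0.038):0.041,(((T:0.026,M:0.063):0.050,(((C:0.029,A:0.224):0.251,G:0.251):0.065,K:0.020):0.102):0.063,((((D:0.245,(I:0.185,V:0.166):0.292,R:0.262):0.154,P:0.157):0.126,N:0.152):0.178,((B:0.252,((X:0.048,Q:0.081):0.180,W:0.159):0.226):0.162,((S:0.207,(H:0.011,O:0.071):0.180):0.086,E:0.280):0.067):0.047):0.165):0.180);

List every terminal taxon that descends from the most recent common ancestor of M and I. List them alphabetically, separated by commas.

Tracing M: it sits inside (T,M).
Tracing I: it sits inside (I,V).
The smallest clade enclosing both is (((T,M),(((C,A),G),K)),((((D,(I,V),R),P),N),((B,((X,Q),W)),((S,(H,O)),E)))); the answer is its 20 terminal taxa in alphabetical order.

A, B, C, D, E, G, H, I, K, M, N, O, P, Q, R, S, T, V, W, X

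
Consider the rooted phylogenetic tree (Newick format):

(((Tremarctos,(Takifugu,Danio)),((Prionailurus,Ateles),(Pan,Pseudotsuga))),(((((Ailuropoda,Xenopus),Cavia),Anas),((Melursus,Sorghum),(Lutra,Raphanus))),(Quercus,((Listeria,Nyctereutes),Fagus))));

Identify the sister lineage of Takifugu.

Takifugu attaches to the tree at the node subtending (Takifugu,Danio).
The other lineage descending from that same node — the sister group — is the single tip Danio.

Danio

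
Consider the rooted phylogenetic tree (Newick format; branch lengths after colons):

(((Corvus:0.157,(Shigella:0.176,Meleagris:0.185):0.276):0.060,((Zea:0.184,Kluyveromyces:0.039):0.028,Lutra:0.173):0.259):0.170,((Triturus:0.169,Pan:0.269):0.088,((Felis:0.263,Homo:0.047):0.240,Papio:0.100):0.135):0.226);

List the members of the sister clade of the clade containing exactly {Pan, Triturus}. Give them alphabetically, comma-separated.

The clade containing exactly {Pan, Triturus} attaches to the tree at the node subtending ((Triturus,Pan),((Felis,Homo),Papio)).
The other lineage descending from that same node — the sister group — is ((Felis,Homo),Papio); its 3 tips in alphabetical order are the answer.

Felis, Homo, Papio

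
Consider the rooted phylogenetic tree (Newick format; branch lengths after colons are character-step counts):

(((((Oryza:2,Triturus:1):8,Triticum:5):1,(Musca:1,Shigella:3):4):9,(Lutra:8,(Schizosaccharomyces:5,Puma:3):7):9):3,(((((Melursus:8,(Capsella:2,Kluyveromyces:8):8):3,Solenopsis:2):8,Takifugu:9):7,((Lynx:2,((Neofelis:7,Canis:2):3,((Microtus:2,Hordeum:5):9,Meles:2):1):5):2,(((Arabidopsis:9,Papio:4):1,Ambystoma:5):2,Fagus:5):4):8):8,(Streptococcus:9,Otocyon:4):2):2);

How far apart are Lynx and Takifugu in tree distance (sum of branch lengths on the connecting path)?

The path runs Lynx → … → MRCA → … → Takifugu; the MRCA is the node subtending ((((Melursus,(Capsella,Kluyveromyces)),Solenopsis),Takifugu),((Lynx,((Neofelis,Canis),((Microtus,Hordeum),Meles))),(((Arabidopsis,Papio),Ambystoma),Fagus))).
Branch lengths along that path: 2 + 2 + 8 + 7 + 9 = 28.

28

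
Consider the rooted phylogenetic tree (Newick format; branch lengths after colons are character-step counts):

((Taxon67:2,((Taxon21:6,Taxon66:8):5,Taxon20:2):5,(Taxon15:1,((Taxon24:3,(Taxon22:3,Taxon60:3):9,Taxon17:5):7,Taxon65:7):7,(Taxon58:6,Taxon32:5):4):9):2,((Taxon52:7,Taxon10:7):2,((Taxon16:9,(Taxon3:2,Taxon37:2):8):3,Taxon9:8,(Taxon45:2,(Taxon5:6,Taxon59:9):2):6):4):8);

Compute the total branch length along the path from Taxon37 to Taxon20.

34

The path runs Taxon37 → … → MRCA → … → Taxon20; the MRCA is the root of the tree.
Branch lengths along that path: 2 + 8 + 3 + 4 + 8 + 2 + 5 + 2 = 34.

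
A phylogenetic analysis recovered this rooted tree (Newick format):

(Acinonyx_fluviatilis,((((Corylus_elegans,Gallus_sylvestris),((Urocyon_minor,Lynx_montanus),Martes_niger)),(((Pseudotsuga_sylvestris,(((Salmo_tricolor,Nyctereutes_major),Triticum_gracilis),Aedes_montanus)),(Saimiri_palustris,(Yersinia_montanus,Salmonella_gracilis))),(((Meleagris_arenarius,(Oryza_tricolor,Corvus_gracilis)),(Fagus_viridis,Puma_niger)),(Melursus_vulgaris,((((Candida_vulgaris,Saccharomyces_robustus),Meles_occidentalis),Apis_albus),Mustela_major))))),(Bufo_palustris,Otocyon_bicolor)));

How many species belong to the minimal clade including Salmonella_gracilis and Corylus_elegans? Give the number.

The MRCA of Salmonella_gracilis and Corylus_elegans is the node subtending (((Corylus_elegans,Gallus_sylvestris),((Urocyon_minor,Lynx_montanus),Martes_niger)),(((Pseudotsuga_sylvestris,(((Salmo_tricolor,Nyctereutes_major),Triticum_gracilis),Aedes_montanus)),(Saimiri_palustris,(Yersinia_montanus,Salmonella_gracilis))),(((Meleagris_arenarius,(Oryza_tricolor,Corvus_gracilis)),(Fagus_viridis,Puma_niger)),(Melursus_vulgaris,((((Candida_vulgaris,Saccharomyces_robustus),Meles_occidentalis),Apis_albus),Mustela_major))))).
That clade contains 24 terminal taxa: Aedes_montanus, Apis_albus, Candida_vulgaris, Corvus_gracilis, Corylus_elegans, Fagus_viridis, Gallus_sylvestris, Lynx_montanus, Martes_niger, Meleagris_arenarius, Meles_occidentalis, Melursus_vulgaris, Mustela_major, Nyctereutes_major, Oryza_tricolor, Pseudotsuga_sylvestris, Puma_niger, Saccharomyces_robustus, Saimiri_palustris, Salmo_tricolor, Salmonella_gracilis, Triticum_gracilis, Urocyon_minor, Yersinia_montanus.

24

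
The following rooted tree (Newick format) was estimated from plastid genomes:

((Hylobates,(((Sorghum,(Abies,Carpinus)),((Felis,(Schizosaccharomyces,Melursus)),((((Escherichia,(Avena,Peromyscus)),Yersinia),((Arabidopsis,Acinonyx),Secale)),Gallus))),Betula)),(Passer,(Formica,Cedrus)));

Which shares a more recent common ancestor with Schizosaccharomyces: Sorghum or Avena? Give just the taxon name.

The MRCA of Schizosaccharomyces and Avena subtends ((Felis,(Schizosaccharomyces,Melursus)),((((Escherichia,(Avena,Peromyscus)),Yersinia),((Arabidopsis,Acinonyx),Secale)),Gallus)) (11 taxa).
The MRCA of Schizosaccharomyces and Sorghum subtends ((Sorghum,(Abies,Carpinus)),((Felis,(Schizosaccharomyces,Melursus)),((((Escherichia,(Avena,Peromyscus)),Yersinia),((Arabidopsis,Acinonyx),Secale)),Gallus))) (14 taxa).
The first is nested inside the second, so Schizosaccharomyces shares a more recent common ancestor with Avena.

Avena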